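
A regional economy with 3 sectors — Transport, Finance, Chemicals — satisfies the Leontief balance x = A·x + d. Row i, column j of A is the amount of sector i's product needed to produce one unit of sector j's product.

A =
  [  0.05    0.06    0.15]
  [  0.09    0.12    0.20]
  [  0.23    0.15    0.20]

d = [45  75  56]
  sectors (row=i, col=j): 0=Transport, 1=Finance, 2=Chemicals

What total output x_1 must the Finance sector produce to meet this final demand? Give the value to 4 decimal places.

Form M = I − A:
  [  0.95   -0.06   -0.15]
  [ -0.09    0.88   -0.20]
  [ -0.23   -0.15    0.80]
Leontief inverse L = M⁻¹:
  [  1.1218    0.1173    0.2397]
  [  0.1964    1.2075    0.3387]
  [  0.3593    0.2601    1.3824]
Total output x = L · d:
  x_0 = 1.1218·45 + 0.1173·75 + 0.2397·56 = 72.7013
  x_1 = 0.1964·45 + 1.2075·75 + 0.3387·56 = 118.3661
  x_2 = 0.3593·45 + 0.2601·75 + 1.3824·56 = 113.0953

118.3661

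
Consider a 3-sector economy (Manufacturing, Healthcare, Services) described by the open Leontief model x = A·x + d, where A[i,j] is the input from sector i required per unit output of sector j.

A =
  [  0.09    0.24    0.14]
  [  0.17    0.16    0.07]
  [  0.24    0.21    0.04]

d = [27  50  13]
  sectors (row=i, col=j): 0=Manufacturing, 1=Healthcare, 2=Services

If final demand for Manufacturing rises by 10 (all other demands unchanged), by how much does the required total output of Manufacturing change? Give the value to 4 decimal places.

12.2930

Form M = I − A:
  [  0.91   -0.24   -0.14]
  [ -0.17    0.84   -0.07]
  [ -0.24   -0.21    0.96]
Leontief inverse L = M⁻¹:
  [  1.2293    0.4034    0.2087]
  [  0.2795    1.3043    0.1359]
  [  0.3685    0.3862    1.1236]
Total output x = L · d:
  x_0 = 1.2293·27 + 0.4034·50 + 0.2087·13 = 56.0741
  x_1 = 0.2795·27 + 1.3043·50 + 0.1359·13 = 74.5274
  x_2 = 0.3685·27 + 0.3862·50 + 1.1236·13 = 43.8630
Δx_0 = L[0,0] · Δd_0 = 1.2293 · 10 = 12.2930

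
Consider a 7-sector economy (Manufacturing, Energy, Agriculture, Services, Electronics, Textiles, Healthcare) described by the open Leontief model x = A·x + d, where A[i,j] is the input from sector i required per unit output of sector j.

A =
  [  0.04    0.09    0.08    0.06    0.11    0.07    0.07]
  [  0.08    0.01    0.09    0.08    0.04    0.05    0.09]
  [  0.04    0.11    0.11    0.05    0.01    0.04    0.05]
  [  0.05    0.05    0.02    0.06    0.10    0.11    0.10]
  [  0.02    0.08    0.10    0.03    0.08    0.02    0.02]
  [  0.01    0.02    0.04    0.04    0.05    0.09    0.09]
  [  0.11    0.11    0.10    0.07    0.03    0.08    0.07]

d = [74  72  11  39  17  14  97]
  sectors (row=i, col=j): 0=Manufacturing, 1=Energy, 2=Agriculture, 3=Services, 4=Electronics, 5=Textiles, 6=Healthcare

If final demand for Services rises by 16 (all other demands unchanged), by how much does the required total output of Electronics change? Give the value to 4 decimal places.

Form M = I − A:
  [  0.96   -0.09   -0.08   -0.06   -0.11   -0.07   -0.07]
  [ -0.08    0.99   -0.09   -0.08   -0.04   -0.05   -0.09]
  [ -0.04   -0.11    0.89   -0.05   -0.01   -0.04   -0.05]
  [ -0.05   -0.05   -0.02    0.94   -0.10   -0.11   -0.10]
  [ -0.02   -0.08   -0.10   -0.03    0.92   -0.02   -0.02]
  [ -0.01   -0.02   -0.04   -0.04   -0.05    0.91   -0.09]
  [ -0.11   -0.11   -0.10   -0.07   -0.03   -0.08    0.93]
Leontief inverse L = M⁻¹:
  [  1.0864    0.1518    0.1542    0.1109    0.1615    0.1273    0.1325]
  [  0.1217    1.0699    0.1528    0.1251    0.0868    0.1048    0.1464]
  [  0.0808    0.1593    1.1701    0.0940    0.0477    0.0879    0.1040]
  [  0.0936    0.1076    0.0868    1.1076    0.1516    0.1683    0.1608]
  [  0.0505    0.1224    0.1525    0.0640    1.1119    0.0548    0.0599]
  [  0.0413    0.0613    0.0866    0.0731    0.0823    1.1316    0.1328]
  [  0.1638    0.1790    0.1810    0.1297    0.0888    0.1487    1.1449]
Total output x = L · d:
  x_0 = 1.0864·74 + 0.1518·72 + 0.1542·11 + 0.1109·39 + 0.1615·17 + 0.1273·14 + 0.1325·97 = 114.7249
  x_1 = 0.1217·74 + 1.0699·72 + 0.1528·11 + 0.1251·39 + 0.0868·17 + 0.1048·14 + 0.1464·97 = 109.7351
  x_2 = 0.0808·74 + 0.1593·72 + 1.1701·11 + 0.0940·39 + 0.0477·17 + 0.0879·14 + 0.1040·97 = 46.1131
  x_3 = 0.0936·74 + 0.1076·72 + 0.0868·11 + 1.1076·39 + 0.1516·17 + 0.1683·14 + 0.1608·97 = 79.3511
  x_4 = 0.0505·74 + 0.1224·72 + 0.1525·11 + 0.0640·39 + 1.1119·17 + 0.0548·14 + 0.0599·97 = 42.2035
  x_5 = 0.0413·74 + 0.0613·72 + 0.0866·11 + 0.0731·39 + 0.0823·17 + 1.1316·14 + 0.1328·97 = 41.4000
  x_6 = 0.1638·74 + 0.1790·72 + 0.1810·11 + 0.1297·39 + 0.0888·17 + 0.1487·14 + 1.1449·97 = 146.7039
Δx_4 = L[4,3] · Δd_3 = 0.0640 · 16 = 1.0244

1.0244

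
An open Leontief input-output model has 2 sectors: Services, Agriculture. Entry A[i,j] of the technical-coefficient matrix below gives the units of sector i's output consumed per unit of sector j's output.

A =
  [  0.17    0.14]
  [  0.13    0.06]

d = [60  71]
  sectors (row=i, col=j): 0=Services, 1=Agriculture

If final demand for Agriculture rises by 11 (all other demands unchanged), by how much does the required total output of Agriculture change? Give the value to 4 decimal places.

Form M = I − A:
  [  0.83   -0.14]
  [ -0.13    0.94]
Leontief inverse L = M⁻¹:
  [  1.2336    0.1837]
  [  0.1706    1.0892]
Total output x = L · d:
  x_0 = 1.2336·60 + 0.1837·71 = 87.0604
  x_1 = 0.1706·60 + 1.0892·71 = 87.5722
Δx_1 = L[1,1] · Δd_1 = 1.0892 · 11 = 11.9816

11.9816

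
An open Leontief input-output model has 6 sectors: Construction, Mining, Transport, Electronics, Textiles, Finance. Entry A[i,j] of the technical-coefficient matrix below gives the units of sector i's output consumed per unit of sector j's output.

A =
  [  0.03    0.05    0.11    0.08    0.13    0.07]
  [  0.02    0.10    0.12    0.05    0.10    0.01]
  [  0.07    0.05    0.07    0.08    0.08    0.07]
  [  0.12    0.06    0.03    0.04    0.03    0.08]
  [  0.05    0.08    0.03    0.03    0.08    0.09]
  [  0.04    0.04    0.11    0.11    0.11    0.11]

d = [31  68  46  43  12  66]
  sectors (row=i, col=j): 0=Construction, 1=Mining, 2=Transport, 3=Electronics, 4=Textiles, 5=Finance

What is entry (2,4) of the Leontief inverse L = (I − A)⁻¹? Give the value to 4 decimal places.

Form M = I − A:
  [  0.97   -0.05   -0.11   -0.08   -0.13   -0.07]
  [ -0.02    0.90   -0.12   -0.05   -0.10   -0.01]
  [ -0.07   -0.05    0.93   -0.08   -0.08   -0.07]
  [ -0.12   -0.06   -0.03    0.96   -0.03   -0.08]
  [ -0.05   -0.08   -0.03   -0.03    0.92   -0.09]
  [ -0.04   -0.04   -0.11   -0.11   -0.11    0.89]
Leontief inverse L = M⁻¹:
  [  1.0767    0.1011    0.1664    0.1300    0.1974    0.1306]
  [  0.0573    1.1460    0.1691    0.0897    0.1568    0.0546]
  [  0.1112    0.0953    1.1241    0.1266    0.1428    0.1240]
  [  0.1520    0.0989    0.0835    1.0837    0.0899    0.1261]
  [  0.0812    0.1208    0.0802    0.0708    1.1370    0.1354]
  [  0.0935    0.0950    0.1742    0.1682    0.1852    1.1796]
Total output x = L · d:
  x_0 = 1.0767·31 + 0.1011·68 + 0.1664·46 + 0.1300·43 + 0.1974·12 + 0.1306·66 = 64.4788
  x_1 = 0.0573·31 + 1.1460·68 + 0.1691·46 + 0.0897·43 + 0.1568·12 + 0.0546·66 = 96.8244
  x_2 = 0.1112·31 + 0.0953·68 + 1.1241·46 + 0.1266·43 + 0.1428·12 + 0.1240·66 = 76.9768
  x_3 = 0.1520·31 + 0.0989·68 + 0.0835·46 + 1.0837·43 + 0.0899·12 + 0.1261·66 = 71.2832
  x_4 = 0.0812·31 + 0.1208·68 + 0.0802·46 + 0.0708·43 + 1.1370·12 + 0.1354·66 = 40.0423
  x_5 = 0.0935·31 + 0.0950·68 + 0.1742·46 + 0.1682·43 + 0.1852·12 + 1.1796·66 = 104.6802

L[2,4] = 0.1428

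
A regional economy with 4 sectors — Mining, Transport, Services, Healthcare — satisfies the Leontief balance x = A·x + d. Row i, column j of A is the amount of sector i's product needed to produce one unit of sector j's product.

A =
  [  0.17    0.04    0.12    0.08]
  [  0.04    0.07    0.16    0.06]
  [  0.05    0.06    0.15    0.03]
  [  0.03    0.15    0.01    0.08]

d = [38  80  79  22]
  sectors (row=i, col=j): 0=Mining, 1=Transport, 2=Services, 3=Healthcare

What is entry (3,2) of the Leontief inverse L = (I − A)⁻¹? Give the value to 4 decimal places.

L[3,2] = 0.0550

Form M = I − A:
  [  0.83   -0.04   -0.12   -0.08]
  [ -0.04    0.93   -0.16   -0.06]
  [ -0.05   -0.06    0.85   -0.03]
  [ -0.03   -0.15   -0.01    0.92]
Leontief inverse L = M⁻¹:
  [  1.2246    0.0840    0.1901    0.1182]
  [  0.0696    1.1062    0.2190    0.0853]
  [  0.0788    0.0895    1.2051    0.0520]
  [  0.0521    0.1841    0.0550    1.1053]
Total output x = L · d:
  x_0 = 1.2246·38 + 0.0840·80 + 0.1901·79 + 0.1182·22 = 70.8699
  x_1 = 0.0696·38 + 1.1062·80 + 0.2190·79 + 0.0853·22 = 110.3190
  x_2 = 0.0788·38 + 0.0895·80 + 1.2051·79 + 0.0520·22 = 106.4985
  x_3 = 0.0521·38 + 0.1841·80 + 0.0550·79 + 1.1053·22 = 45.3684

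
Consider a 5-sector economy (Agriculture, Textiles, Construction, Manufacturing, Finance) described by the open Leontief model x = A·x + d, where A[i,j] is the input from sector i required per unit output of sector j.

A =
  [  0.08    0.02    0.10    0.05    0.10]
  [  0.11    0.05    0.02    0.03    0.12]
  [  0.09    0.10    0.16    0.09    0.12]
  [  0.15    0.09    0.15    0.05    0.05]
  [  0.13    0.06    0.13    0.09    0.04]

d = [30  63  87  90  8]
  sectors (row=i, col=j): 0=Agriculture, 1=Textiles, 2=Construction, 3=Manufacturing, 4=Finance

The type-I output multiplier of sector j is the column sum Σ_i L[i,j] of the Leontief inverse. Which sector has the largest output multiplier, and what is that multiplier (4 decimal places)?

Construction (2.0180)

Form M = I − A:
  [  0.92   -0.02   -0.10   -0.05   -0.10]
  [ -0.11    0.95   -0.02   -0.03   -0.12]
  [ -0.09   -0.10    0.84   -0.09   -0.12]
  [ -0.15   -0.09   -0.15    0.95   -0.05]
  [ -0.13   -0.06   -0.13   -0.09    0.96]
Leontief inverse L = M⁻¹:
  [  1.1490    0.0617    0.1790    0.0940    0.1547]
  [  0.1722    1.0820    0.0841    0.0670    0.1672]
  [  0.2003    0.1669    1.2788    0.1568    0.2097]
  [  0.2407    0.1445    0.2500    1.1061    0.1320]
  [  0.2160    0.1121    0.2261    0.1419    1.1138]
Total output x = L · d:
  x_0 = 1.1490·30 + 0.0617·63 + 0.1790·87 + 0.0940·90 + 0.1547·8 = 63.6311
  x_1 = 0.1722·30 + 1.0820·63 + 0.0841·87 + 0.0670·90 + 0.1672·8 = 88.0195
  x_2 = 0.2003·30 + 0.1669·63 + 1.2788·87 + 0.1568·90 + 0.2097·8 = 143.5682
  x_3 = 0.2407·30 + 0.1445·63 + 0.2500·87 + 1.1061·90 + 0.1320·8 = 138.6804
  x_4 = 0.2160·30 + 0.1121·63 + 0.2261·87 + 0.1419·90 + 1.1138·8 = 54.8941
Output multipliers (column sums of L):
  Agriculture: 1.9782
  Textiles: 1.5673
  Construction: 2.0180
  Manufacturing: 1.5658
  Finance: 1.7774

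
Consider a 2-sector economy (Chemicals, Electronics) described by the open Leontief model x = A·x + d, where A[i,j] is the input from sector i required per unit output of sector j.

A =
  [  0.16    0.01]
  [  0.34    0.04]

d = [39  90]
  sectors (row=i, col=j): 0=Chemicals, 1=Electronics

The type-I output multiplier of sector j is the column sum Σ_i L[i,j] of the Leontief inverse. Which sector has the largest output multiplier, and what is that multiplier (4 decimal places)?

Form M = I − A:
  [  0.84   -0.01]
  [ -0.34    0.96]
Leontief inverse L = M⁻¹:
  [  1.1955    0.0125]
  [  0.4234    1.0461]
Total output x = L · d:
  x_0 = 1.1955·39 + 0.0125·90 = 47.7460
  x_1 = 0.4234·39 + 1.0461·90 = 110.6600
Output multipliers (column sums of L):
  Chemicals: 1.6189
  Electronics: 1.0585

Chemicals (1.6189)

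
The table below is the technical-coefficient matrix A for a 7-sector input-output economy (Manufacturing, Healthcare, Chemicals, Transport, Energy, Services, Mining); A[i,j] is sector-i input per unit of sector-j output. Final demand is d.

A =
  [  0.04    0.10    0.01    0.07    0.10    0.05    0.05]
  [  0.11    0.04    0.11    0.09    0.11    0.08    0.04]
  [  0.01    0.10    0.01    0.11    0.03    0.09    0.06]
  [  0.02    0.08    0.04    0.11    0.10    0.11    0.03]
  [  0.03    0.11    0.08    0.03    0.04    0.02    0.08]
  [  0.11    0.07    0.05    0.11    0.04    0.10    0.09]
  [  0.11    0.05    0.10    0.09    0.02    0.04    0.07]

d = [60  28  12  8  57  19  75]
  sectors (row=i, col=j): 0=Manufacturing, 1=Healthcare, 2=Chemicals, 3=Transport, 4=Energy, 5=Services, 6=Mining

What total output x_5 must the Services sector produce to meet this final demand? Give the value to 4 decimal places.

58.6842

Form M = I − A:
  [  0.96   -0.10   -0.01   -0.07   -0.10   -0.05   -0.05]
  [ -0.11    0.96   -0.11   -0.09   -0.11   -0.08   -0.04]
  [ -0.01   -0.10    0.99   -0.11   -0.03   -0.09   -0.06]
  [ -0.02   -0.08   -0.04    0.89   -0.10   -0.11   -0.03]
  [ -0.03   -0.11   -0.08   -0.03    0.96   -0.02   -0.08]
  [ -0.11   -0.07   -0.05   -0.11   -0.04    0.90   -0.09]
  [ -0.11   -0.05   -0.10   -0.09   -0.02   -0.04    0.93]
Leontief inverse L = M⁻¹:
  [  1.0920    0.1624    0.0624    0.1382    0.1552    0.1060    0.0978]
  [  0.1709    1.1301    0.1680    0.1848    0.1806    0.1580    0.1054]
  [  0.0657    0.1595    1.0615    0.1852    0.0862    0.1533    0.1071]
  [  0.0794    0.1543    0.0973    1.1942    0.1628    0.1813    0.0873]
  [  0.0790    0.1661    0.1273    0.0970    1.0886    0.0734    0.1235]
  [  0.1799    0.1551    0.1120    0.2091    0.1142    1.1810    0.1544]
  [  0.1625    0.1223    0.1475    0.1728    0.0814    0.1074    1.1218]
Total output x = L · d:
  x_0 = 1.0920·60 + 0.1624·28 + 0.0624·12 + 0.1382·8 + 0.1552·57 + 0.1060·19 + 0.0978·75 = 90.1155
  x_1 = 0.1709·60 + 1.1301·28 + 0.1680·12 + 0.1848·8 + 0.1806·57 + 0.1580·19 + 0.1054·75 = 66.5913
  x_2 = 0.0657·60 + 0.1595·28 + 1.0615·12 + 0.1852·8 + 0.0862·57 + 0.1533·19 + 0.1071·75 = 38.4858
  x_3 = 0.0794·60 + 0.1543·28 + 0.0973·12 + 1.1942·8 + 0.1628·57 + 0.1813·19 + 0.0873·75 = 39.0772
  x_4 = 0.0790·60 + 0.1661·28 + 0.1273·12 + 0.0970·8 + 1.0886·57 + 0.0734·19 + 0.1235·75 = 84.4009
  x_5 = 0.1799·60 + 0.1551·28 + 0.1120·12 + 0.2091·8 + 0.1142·57 + 1.1810·19 + 0.1544·75 = 58.6842
  x_6 = 0.1625·60 + 0.1223·28 + 0.1475·12 + 0.1728·8 + 0.0814·57 + 0.1074·19 + 1.1218·75 = 107.1432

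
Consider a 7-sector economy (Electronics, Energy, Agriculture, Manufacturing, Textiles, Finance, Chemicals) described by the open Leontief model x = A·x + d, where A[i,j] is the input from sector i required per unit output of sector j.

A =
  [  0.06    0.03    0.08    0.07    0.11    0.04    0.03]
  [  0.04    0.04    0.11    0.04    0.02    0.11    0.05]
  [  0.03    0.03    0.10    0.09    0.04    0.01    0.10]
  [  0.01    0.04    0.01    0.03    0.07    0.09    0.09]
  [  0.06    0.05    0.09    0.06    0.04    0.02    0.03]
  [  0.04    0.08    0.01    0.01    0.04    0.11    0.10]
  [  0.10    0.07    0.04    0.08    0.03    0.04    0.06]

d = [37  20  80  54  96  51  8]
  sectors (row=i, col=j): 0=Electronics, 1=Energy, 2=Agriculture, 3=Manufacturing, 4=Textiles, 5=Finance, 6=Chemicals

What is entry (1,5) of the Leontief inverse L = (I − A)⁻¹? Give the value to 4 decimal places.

Form M = I − A:
  [  0.94   -0.03   -0.08   -0.07   -0.11   -0.04   -0.03]
  [ -0.04    0.96   -0.11   -0.04   -0.02   -0.11   -0.05]
  [ -0.03   -0.03    0.90   -0.09   -0.04   -0.01   -0.10]
  [ -0.01   -0.04   -0.01    0.97   -0.07   -0.09   -0.09]
  [ -0.06   -0.05   -0.09   -0.06    0.96   -0.02   -0.03]
  [ -0.04   -0.08   -0.01   -0.01   -0.04    0.89   -0.10]
  [ -0.10   -0.07   -0.04   -0.08   -0.03   -0.04    0.94]
Leontief inverse L = M⁻¹:
  [  1.0920    0.0618    0.1245    0.1088    0.1450    0.0757    0.0745]
  [  0.0717    1.0744    0.1499    0.0764    0.0519    0.1511    0.1004]
  [  0.0623    0.0610    1.1397    0.1297    0.0718    0.0444    0.1459]
  [  0.0405    0.0713    0.0405    1.0582    0.0942    0.1259    0.1271]
  [  0.0861    0.0756    0.1285    0.0936    1.0696    0.0513    0.0690]
  [  0.0756    0.1158    0.0474    0.0425    0.0687    1.1541    0.1426]
  [  0.1336    0.1026    0.0825    0.1176    0.0674    0.0827    1.1045]
Total output x = L · d:
  x_0 = 1.0920·37 + 0.0618·20 + 0.1245·80 + 0.1088·54 + 0.1450·96 + 0.0757·51 + 0.0745·8 = 75.8543
  x_1 = 0.0717·37 + 1.0744·20 + 0.1499·80 + 0.0764·54 + 0.0519·96 + 0.1511·51 + 0.1004·8 = 53.7473
  x_2 = 0.0623·37 + 0.0610·20 + 1.1397·80 + 0.1297·54 + 0.0718·96 + 0.0444·51 + 0.1459·8 = 112.0323
  x_3 = 0.0405·37 + 0.0713·20 + 0.0405·80 + 1.0582·54 + 0.0942·96 + 0.1259·51 + 0.1271·8 = 79.7876
  x_4 = 0.0861·37 + 0.0756·20 + 0.1285·80 + 0.0936·54 + 1.0696·96 + 0.0513·51 + 0.0690·8 = 125.8840
  x_5 = 0.0756·37 + 0.1158·20 + 0.0474·80 + 0.0425·54 + 0.0687·96 + 1.1541·51 + 0.1426·8 = 77.7914
  x_6 = 0.1336·37 + 0.1026·20 + 0.0825·80 + 0.1176·54 + 0.0674·96 + 0.0827·51 + 1.1045·8 = 39.4683

L[1,5] = 0.1511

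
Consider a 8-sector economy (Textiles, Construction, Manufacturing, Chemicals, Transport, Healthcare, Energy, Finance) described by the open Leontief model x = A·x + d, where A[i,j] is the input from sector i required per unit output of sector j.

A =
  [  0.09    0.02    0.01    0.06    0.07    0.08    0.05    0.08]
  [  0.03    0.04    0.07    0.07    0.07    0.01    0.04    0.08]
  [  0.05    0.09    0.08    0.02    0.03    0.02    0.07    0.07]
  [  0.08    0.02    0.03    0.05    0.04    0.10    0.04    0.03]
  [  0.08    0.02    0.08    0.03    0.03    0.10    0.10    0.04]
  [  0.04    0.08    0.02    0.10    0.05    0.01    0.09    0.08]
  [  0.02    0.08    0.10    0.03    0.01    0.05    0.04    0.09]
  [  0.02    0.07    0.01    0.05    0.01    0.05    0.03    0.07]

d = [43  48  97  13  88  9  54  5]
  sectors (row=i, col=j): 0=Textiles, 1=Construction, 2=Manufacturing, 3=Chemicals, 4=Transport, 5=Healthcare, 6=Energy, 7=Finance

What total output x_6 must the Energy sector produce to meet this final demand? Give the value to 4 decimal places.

Form M = I − A:
  [  0.91   -0.02   -0.01   -0.06   -0.07   -0.08   -0.05   -0.08]
  [ -0.03    0.96   -0.07   -0.07   -0.07   -0.01   -0.04   -0.08]
  [ -0.05   -0.09    0.92   -0.02   -0.03   -0.02   -0.07   -0.07]
  [ -0.08   -0.02   -0.03    0.95   -0.04   -0.10   -0.04   -0.03]
  [ -0.08   -0.02   -0.08   -0.03    0.97   -0.10   -0.10   -0.04]
  [ -0.04   -0.08   -0.02   -0.10   -0.05    0.99   -0.09   -0.08]
  [ -0.02   -0.08   -0.10   -0.03   -0.01   -0.05    0.96   -0.09]
  [ -0.02   -0.07   -0.01   -0.05   -0.01   -0.05   -0.03    0.93]
Leontief inverse L = M⁻¹:
  [  1.1317    0.0600    0.0435    0.1032    0.1004    0.1250    0.0953    0.1334]
  [  0.0652    1.0767    0.1052    0.1028    0.0945    0.0485    0.0785    0.1253]
  [  0.0832    0.1314    1.1190    0.0558    0.0575    0.0538    0.1086    0.1221]
  [  0.1162    0.0557    0.0594    1.0883    0.0677    0.1358    0.0802    0.0767]
  [  0.1203    0.0688    0.1214    0.0734    1.0611    0.1400    0.1478    0.0997]
  [  0.0786    0.1202    0.0600    0.1397    0.0790    1.0543    0.1305    0.1328]
  [  0.0507    0.1226    0.1356    0.0660    0.0361    0.0799    1.0777    0.1400]
  [  0.0435    0.0979    0.0330    0.0795    0.0304    0.0750    0.0568    1.1057]
Total output x = L · d:
  x_0 = 1.1317·43 + 0.0600·48 + 0.0435·97 + 0.1032·13 + 0.1004·88 + 0.1250·9 + 0.0953·54 + 0.1334·5 = 72.8722
  x_1 = 0.0652·43 + 1.0767·48 + 0.1052·97 + 0.1028·13 + 0.0945·88 + 0.0485·9 + 0.0785·54 + 0.1253·5 = 79.6436
  x_2 = 0.0832·43 + 0.1314·48 + 1.1190·97 + 0.0558·13 + 0.0575·88 + 0.0538·9 + 0.1086·54 + 0.1221·5 = 131.1762
  x_3 = 0.1162·43 + 0.0557·48 + 0.0594·97 + 1.0883·13 + 0.0677·88 + 0.1358·9 + 0.0802·54 + 0.0767·5 = 39.4755
  x_4 = 0.1203·43 + 0.0688·48 + 0.1214·97 + 0.0734·13 + 1.0611·88 + 0.1400·9 + 0.1478·54 + 0.0997·5 = 124.3208
  x_5 = 0.0786·43 + 0.1202·48 + 0.0600·97 + 0.1397·13 + 0.0790·88 + 1.0543·9 + 0.1305·54 + 0.1328·5 = 40.9402
  x_6 = 0.0507·43 + 0.1226·48 + 0.1356·97 + 0.0660·13 + 0.0361·88 + 0.0799·9 + 1.0777·54 + 0.1400·5 = 84.8627
  x_7 = 0.0435·43 + 0.0979·48 + 0.0330·97 + 0.0795·13 + 0.0304·88 + 0.0750·9 + 0.0568·54 + 1.1057·5 = 22.7464

84.8627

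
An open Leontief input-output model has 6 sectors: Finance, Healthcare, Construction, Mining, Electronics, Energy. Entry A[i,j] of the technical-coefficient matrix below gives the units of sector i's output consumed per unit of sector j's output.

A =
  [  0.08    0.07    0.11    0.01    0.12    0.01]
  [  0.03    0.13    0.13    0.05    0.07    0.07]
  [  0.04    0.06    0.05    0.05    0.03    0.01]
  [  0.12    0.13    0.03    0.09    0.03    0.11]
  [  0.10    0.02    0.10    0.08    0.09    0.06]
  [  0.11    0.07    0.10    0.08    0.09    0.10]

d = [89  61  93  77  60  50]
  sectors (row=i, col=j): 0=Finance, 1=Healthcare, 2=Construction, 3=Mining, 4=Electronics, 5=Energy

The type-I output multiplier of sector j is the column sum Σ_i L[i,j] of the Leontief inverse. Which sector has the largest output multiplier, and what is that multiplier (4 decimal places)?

Form M = I − A:
  [  0.92   -0.07   -0.11   -0.01   -0.12   -0.01]
  [ -0.03    0.87   -0.13   -0.05   -0.07   -0.07]
  [ -0.04   -0.06    0.95   -0.05   -0.03   -0.01]
  [ -0.12   -0.13   -0.03    0.91   -0.03   -0.11]
  [ -0.10   -0.02   -0.10   -0.08    0.91   -0.06]
  [ -0.11   -0.07   -0.10   -0.08   -0.09    0.90]
Leontief inverse L = M⁻¹:
  [  1.1274    0.1165    0.1700    0.0465    0.1688    0.0404]
  [  0.0884    1.1976    0.2027    0.0992    0.1253    0.1169]
  [  0.0702    0.0955    1.0858    0.0737    0.0581    0.0332]
  [  0.1914    0.2096    0.1148    1.1421    0.0992    0.1659]
  [  0.1626    0.0776    0.1647    0.1247    1.1459    0.1013]
  [  0.1857    0.1444    0.1839    0.1356    0.1602    1.1537]
Total output x = L · d:
  x_0 = 1.1274·89 + 0.1165·61 + 0.1700·93 + 0.0465·77 + 0.1688·60 + 0.0404·50 = 138.9809
  x_1 = 0.0884·89 + 1.1976·61 + 0.2027·93 + 0.0992·77 + 0.1253·60 + 0.1169·50 = 120.7773
  x_2 = 0.0702·89 + 0.0955·61 + 1.0858·93 + 0.0737·77 + 0.0581·60 + 0.0332·50 = 123.8744
  x_3 = 0.1914·89 + 0.2096·61 + 0.1148·93 + 1.1421·77 + 0.0992·60 + 0.1659·50 = 142.6954
  x_4 = 0.1626·89 + 0.0776·61 + 0.1647·93 + 0.1247·77 + 1.1459·60 + 0.1013·50 = 117.9422
  x_5 = 0.1857·89 + 0.1444·61 + 0.1839·93 + 0.1356·77 + 0.1602·60 + 1.1537·50 = 120.1780
Output multipliers (column sums of L):
  Finance: 1.8258
  Healthcare: 1.8413
  Construction: 1.9218
  Mining: 1.6219
  Electronics: 1.7575
  Energy: 1.6114

Construction (1.9218)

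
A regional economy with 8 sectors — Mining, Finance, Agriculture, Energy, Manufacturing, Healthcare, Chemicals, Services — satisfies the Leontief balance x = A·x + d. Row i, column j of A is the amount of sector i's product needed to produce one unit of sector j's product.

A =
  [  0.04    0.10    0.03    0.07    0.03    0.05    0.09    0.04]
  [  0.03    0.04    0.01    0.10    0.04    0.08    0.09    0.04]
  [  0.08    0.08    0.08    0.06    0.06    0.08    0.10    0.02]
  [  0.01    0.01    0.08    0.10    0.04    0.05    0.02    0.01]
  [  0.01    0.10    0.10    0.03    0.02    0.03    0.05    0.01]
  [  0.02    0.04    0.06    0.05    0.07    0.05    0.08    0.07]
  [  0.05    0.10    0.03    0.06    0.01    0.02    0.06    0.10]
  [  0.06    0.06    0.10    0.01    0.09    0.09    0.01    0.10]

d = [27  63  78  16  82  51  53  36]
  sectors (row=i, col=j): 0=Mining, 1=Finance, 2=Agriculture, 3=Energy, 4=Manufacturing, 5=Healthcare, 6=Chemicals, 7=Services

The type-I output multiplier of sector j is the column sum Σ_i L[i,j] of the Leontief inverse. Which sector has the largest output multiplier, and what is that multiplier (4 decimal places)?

Finance (1.9253)

Form M = I − A:
  [  0.96   -0.10   -0.03   -0.07   -0.03   -0.05   -0.09   -0.04]
  [ -0.03    0.96   -0.01   -0.10   -0.04   -0.08   -0.09   -0.04]
  [ -0.08   -0.08    0.92   -0.06   -0.06   -0.08   -0.10   -0.02]
  [ -0.01   -0.01   -0.08    0.90   -0.04   -0.05   -0.02   -0.01]
  [ -0.01   -0.10   -0.10   -0.03    0.98   -0.03   -0.05   -0.01]
  [ -0.02   -0.04   -0.06   -0.05   -0.07    0.95   -0.08   -0.07]
  [ -0.05   -0.10   -0.03   -0.06   -0.01   -0.02    0.94   -0.10]
  [ -0.06   -0.06   -0.10   -0.01   -0.09   -0.09   -0.01    0.90]
Leontief inverse L = M⁻¹:
  [  1.0686    0.1488    0.0734    0.1221    0.0638    0.0940    0.1392    0.0806]
  [  0.0551    1.0848    0.0549    0.1472    0.0724    0.1191    0.1329    0.0784]
  [  0.1173    0.1459    1.1357    0.1237    0.1017    0.1338    0.1662    0.0683]
  [  0.0302    0.0427    0.1179    1.1367    0.0655    0.0811    0.0544    0.0316]
  [  0.0360    0.1400    0.1347    0.0728    1.0478    0.0676    0.0946    0.0390]
  [  0.0504    0.0921    0.1099    0.0955    0.1055    1.0938    0.1272    0.1102]
  [  0.0802    0.1473    0.0745    0.1081    0.0465    0.0667    1.1055    0.1415]
  [  0.0978    0.1238    0.1613    0.0624    0.1369    0.1469    0.0717    1.1461]
Total output x = L · d:
  x_0 = 1.0686·27 + 0.1488·63 + 0.0734·78 + 0.1221·16 + 0.0638·82 + 0.0940·51 + 0.1392·53 + 0.0806·36 = 66.2118
  x_1 = 0.0551·27 + 1.0848·63 + 0.0549·78 + 0.1472·16 + 0.0724·82 + 0.1191·51 + 0.1329·53 + 0.0784·36 = 98.3397
  x_2 = 0.1173·27 + 0.1459·63 + 1.1357·78 + 0.1237·16 + 0.1017·82 + 0.1338·51 + 0.1662·53 + 0.0683·36 = 129.3493
  x_3 = 0.0302·27 + 0.0427·63 + 0.1179·78 + 1.1367·16 + 0.0655·82 + 0.0811·51 + 0.0544·53 + 0.0316·36 = 44.4217
  x_4 = 0.0360·27 + 0.1400·63 + 0.1347·78 + 0.0728·16 + 1.0478·82 + 0.0676·51 + 0.0946·53 + 0.0390·36 = 117.2531
  x_5 = 0.0504·27 + 0.0921·63 + 0.1099·78 + 0.0955·16 + 0.1055·82 + 1.0938·51 + 0.1272·53 + 0.1102·36 = 92.4046
  x_6 = 0.0802·27 + 0.1473·63 + 0.0745·78 + 0.1081·16 + 0.0465·82 + 0.0667·51 + 1.1055·53 + 0.1415·36 = 89.8840
  x_7 = 0.0978·27 + 0.1238·63 + 0.1613·78 + 0.0624·16 + 0.1369·82 + 0.1469·51 + 0.0717·53 + 1.1461·36 = 87.8003
Output multipliers (column sums of L):
  Mining: 1.5356
  Finance: 1.9253
  Agriculture: 1.8623
  Energy: 1.8684
  Manufacturing: 1.6401
  Healthcare: 1.8030
  Chemicals: 1.8918
  Services: 1.6957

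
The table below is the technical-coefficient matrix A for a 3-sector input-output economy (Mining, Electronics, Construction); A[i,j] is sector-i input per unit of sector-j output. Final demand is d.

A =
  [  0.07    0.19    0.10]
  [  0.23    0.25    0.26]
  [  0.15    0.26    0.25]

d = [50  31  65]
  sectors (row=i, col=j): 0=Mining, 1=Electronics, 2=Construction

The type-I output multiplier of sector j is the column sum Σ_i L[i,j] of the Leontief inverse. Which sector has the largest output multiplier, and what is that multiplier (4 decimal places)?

Electronics (2.7835)

Form M = I − A:
  [  0.93   -0.19   -0.10]
  [ -0.23    0.75   -0.26]
  [ -0.15   -0.26    0.75]
Leontief inverse L = M⁻¹:
  [  1.2285    0.4183    0.3088]
  [  0.5250    1.6942    0.6573]
  [  0.4277    0.6710    1.6230]
Total output x = L · d:
  x_0 = 1.2285·50 + 0.4183·31 + 0.3088·65 = 94.4651
  x_1 = 0.5250·50 + 1.6942·31 + 0.6573·65 = 121.4980
  x_2 = 0.4277·50 + 0.6710·31 + 1.6230·65 = 147.6790
Output multipliers (column sums of L):
  Mining: 2.1813
  Electronics: 2.7835
  Construction: 2.5891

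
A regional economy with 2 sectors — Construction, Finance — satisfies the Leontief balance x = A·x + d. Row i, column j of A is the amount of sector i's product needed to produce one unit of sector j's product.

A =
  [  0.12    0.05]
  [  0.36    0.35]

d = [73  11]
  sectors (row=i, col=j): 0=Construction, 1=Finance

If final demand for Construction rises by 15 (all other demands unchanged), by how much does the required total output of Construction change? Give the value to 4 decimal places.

Form M = I − A:
  [  0.88   -0.05]
  [ -0.36    0.65]
Leontief inverse L = M⁻¹:
  [  1.1733    0.0903]
  [  0.6498    1.5884]
Total output x = L · d:
  x_0 = 1.1733·73 + 0.0903·11 = 86.6426
  x_1 = 0.6498·73 + 1.5884·11 = 64.9097
Δx_0 = L[0,0] · Δd_0 = 1.1733 · 15 = 17.5993

17.5993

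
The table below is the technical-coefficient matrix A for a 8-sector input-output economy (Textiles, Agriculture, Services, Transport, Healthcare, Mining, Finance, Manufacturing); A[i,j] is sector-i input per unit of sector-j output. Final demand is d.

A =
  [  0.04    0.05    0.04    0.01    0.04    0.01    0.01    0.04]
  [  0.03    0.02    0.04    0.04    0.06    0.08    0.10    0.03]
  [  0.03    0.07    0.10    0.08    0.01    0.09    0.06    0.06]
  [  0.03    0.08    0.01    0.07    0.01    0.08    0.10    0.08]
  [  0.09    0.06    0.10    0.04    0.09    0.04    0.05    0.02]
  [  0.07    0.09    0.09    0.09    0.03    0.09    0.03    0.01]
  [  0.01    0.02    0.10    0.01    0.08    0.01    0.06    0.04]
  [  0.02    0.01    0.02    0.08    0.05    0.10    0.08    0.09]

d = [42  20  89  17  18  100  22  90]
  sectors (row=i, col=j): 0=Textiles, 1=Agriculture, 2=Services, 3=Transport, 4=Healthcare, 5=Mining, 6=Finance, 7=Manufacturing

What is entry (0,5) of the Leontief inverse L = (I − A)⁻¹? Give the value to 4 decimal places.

Form M = I − A:
  [  0.96   -0.05   -0.04   -0.01   -0.04   -0.01   -0.01   -0.04]
  [ -0.03    0.98   -0.04   -0.04   -0.06   -0.08   -0.10   -0.03]
  [ -0.03   -0.07    0.90   -0.08   -0.01   -0.09   -0.06   -0.06]
  [ -0.03   -0.08   -0.01    0.93   -0.01   -0.08   -0.10   -0.08]
  [ -0.09   -0.06   -0.10   -0.04    0.91   -0.04   -0.05   -0.02]
  [ -0.07   -0.09   -0.09   -0.09   -0.03    0.91   -0.03   -0.01]
  [ -0.01   -0.02   -0.10   -0.01   -0.08   -0.01    0.94   -0.04]
  [ -0.02   -0.01   -0.02   -0.08   -0.05   -0.10   -0.08    0.91]
Leontief inverse L = M⁻¹:
  [  1.0568    0.0695    0.0660    0.0316    0.0597    0.0365    0.0356    0.0591]
  [  0.0585    1.0564    0.0899    0.0762    0.0937    0.1213    0.1408    0.0596]
  [  0.0625    0.1166    1.1560    0.1318    0.0455    0.1514    0.1168    0.1022]
  [  0.0582    0.1171    0.0580    1.1124    0.0472    0.1311    0.1518    0.1172]
  [  0.1254    0.1044    0.1579    0.0827    1.1288    0.0904    0.0991    0.0568]
  [  0.1048    0.1386    0.1448    0.1385    0.0648    1.1478    0.0840    0.0486]
  [  0.0337    0.0494    0.1442    0.0417    0.1084    0.0468    1.0961    0.0674]
  [  0.0517    0.0513    0.0702    0.1256    0.0862    0.1522    0.1293    1.1278]
Total output x = L · d:
  x_0 = 1.0568·42 + 0.0695·20 + 0.0660·89 + 0.0316·17 + 0.0597·18 + 0.0365·100 + 0.0356·22 + 0.0591·90 = 63.0179
  x_1 = 0.0585·42 + 1.0564·20 + 0.0899·89 + 0.0762·17 + 0.0937·18 + 0.1213·100 + 0.1408·22 + 0.0596·90 = 55.1653
  x_2 = 0.0625·42 + 0.1166·20 + 1.1560·89 + 0.1318·17 + 0.0455·18 + 0.1514·100 + 0.1168·22 + 0.1022·90 = 137.8037
  x_3 = 0.0582·42 + 0.1171·20 + 0.0580·89 + 1.1124·17 + 0.0472·18 + 0.1311·100 + 0.1518·22 + 0.1172·90 = 56.7044
  x_4 = 0.1254·42 + 0.1044·20 + 0.1579·89 + 0.0827·17 + 1.1288·18 + 0.0904·100 + 0.0991·22 + 0.0568·90 = 59.4565
  x_5 = 0.1048·42 + 0.1386·20 + 0.1448·89 + 0.1385·17 + 0.0648·18 + 1.1478·100 + 0.0840·22 + 0.0486·90 = 144.5882
  x_6 = 0.0337·42 + 0.0494·20 + 0.1442·89 + 0.0417·17 + 0.1084·18 + 0.0468·100 + 1.0961·22 + 0.0674·90 = 52.7567
  x_7 = 0.0517·42 + 0.0513·20 + 0.0702·89 + 0.1256·17 + 0.0862·18 + 0.1522·100 + 0.1293·22 + 1.1278·90 = 132.6996

L[0,5] = 0.0365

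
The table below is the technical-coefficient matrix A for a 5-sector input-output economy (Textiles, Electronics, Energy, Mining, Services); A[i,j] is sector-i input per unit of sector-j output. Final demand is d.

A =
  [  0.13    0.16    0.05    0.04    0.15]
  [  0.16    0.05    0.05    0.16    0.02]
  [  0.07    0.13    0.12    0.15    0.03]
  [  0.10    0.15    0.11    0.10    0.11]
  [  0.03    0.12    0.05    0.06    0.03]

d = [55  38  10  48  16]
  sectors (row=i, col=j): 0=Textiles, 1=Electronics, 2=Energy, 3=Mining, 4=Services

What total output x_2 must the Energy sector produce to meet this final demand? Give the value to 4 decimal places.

44.9127

Form M = I − A:
  [  0.87   -0.16   -0.05   -0.04   -0.15]
  [ -0.16    0.95   -0.05   -0.16   -0.02]
  [ -0.07   -0.13    0.88   -0.15   -0.03]
  [ -0.10   -0.15   -0.11    0.90   -0.11]
  [ -0.03   -0.12   -0.05   -0.06    0.97]
Leontief inverse L = M⁻¹:
  [  1.2318    0.2719    0.1147    0.1365    0.2151]
  [  0.2543    1.1617    0.1163    0.2435    0.0945]
  [  0.1748    0.2465    1.1981    0.2578    0.0984]
  [  0.2118    0.2762    0.1897    1.2134    0.1819]
  [  0.0917    0.1819    0.0914    0.1227    1.0656]
Total output x = L · d:
  x_0 = 1.2318·55 + 0.2719·38 + 0.1147·10 + 0.1365·48 + 0.2151·16 = 89.2224
  x_1 = 0.2543·55 + 1.1617·38 + 0.1163·10 + 0.2435·48 + 0.0945·16 = 72.4932
  x_2 = 0.1748·55 + 0.2465·38 + 1.1981·10 + 0.2578·48 + 0.0984·16 = 44.9127
  x_3 = 0.2118·55 + 0.2762·38 + 0.1897·10 + 1.2134·48 + 0.1819·16 = 85.1949
  x_4 = 0.0917·55 + 0.1819·38 + 0.0914·10 + 0.1227·48 + 1.0656·16 = 35.8074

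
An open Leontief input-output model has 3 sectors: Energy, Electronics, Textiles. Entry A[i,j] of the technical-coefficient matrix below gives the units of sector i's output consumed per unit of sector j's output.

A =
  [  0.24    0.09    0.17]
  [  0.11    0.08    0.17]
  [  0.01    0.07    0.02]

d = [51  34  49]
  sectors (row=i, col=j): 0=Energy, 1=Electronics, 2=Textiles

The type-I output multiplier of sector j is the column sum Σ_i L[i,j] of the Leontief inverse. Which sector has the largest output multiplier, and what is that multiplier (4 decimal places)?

Form M = I − A:
  [  0.76   -0.09   -0.17]
  [ -0.11    0.92   -0.17]
  [ -0.01   -0.07    0.98]
Leontief inverse L = M⁻¹:
  [  1.3410    0.1509    0.2588]
  [  0.1650    1.1201    0.2229]
  [  0.0255    0.0815    1.0390]
Total output x = L · d:
  x_0 = 1.3410·51 + 0.1509·34 + 0.2588·49 = 86.2038
  x_1 = 0.1650·51 + 1.1201·34 + 0.2229·49 = 57.4231
  x_2 = 0.0255·51 + 0.0815·34 + 1.0390·49 = 54.9813
Output multipliers (column sums of L):
  Energy: 1.5316
  Electronics: 1.3525
  Textiles: 1.5207

Energy (1.5316)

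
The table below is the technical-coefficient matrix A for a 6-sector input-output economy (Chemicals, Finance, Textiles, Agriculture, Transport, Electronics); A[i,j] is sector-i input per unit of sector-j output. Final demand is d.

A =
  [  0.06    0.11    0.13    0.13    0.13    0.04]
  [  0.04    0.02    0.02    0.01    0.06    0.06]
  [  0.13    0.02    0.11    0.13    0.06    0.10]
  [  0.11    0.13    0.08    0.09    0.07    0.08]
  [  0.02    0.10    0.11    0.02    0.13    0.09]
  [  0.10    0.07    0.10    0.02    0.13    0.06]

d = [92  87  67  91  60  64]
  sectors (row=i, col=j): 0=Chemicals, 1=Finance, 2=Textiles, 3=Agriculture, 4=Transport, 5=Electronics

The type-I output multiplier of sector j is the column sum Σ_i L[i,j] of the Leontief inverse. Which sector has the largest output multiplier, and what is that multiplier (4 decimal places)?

Form M = I − A:
  [  0.94   -0.11   -0.13   -0.13   -0.13   -0.04]
  [ -0.04    0.98   -0.02   -0.01   -0.06   -0.06]
  [ -0.13   -0.02    0.89   -0.13   -0.06   -0.10]
  [ -0.11   -0.13   -0.08    0.91   -0.07   -0.08]
  [ -0.02   -0.10   -0.11   -0.02    0.87   -0.09]
  [ -0.10   -0.07   -0.10   -0.02   -0.13    0.94]
Leontief inverse L = M⁻¹:
  [  1.1472    0.1942    0.2340    0.2074    0.2365    0.1264]
  [  0.0686    1.0507    0.0594    0.0340    0.1028    0.0890]
  [  0.2210    0.1082    1.2187    0.2145    0.1688    0.1804]
  [  0.1890    0.2072    0.1751    1.1604    0.1711    0.1550]
  [  0.0837    0.1578    0.1899    0.0710    1.2150    0.1562]
  [  0.1663    0.1367    0.1890    0.0819    0.2224    1.1280]
Total output x = L · d:
  x_0 = 1.1472·92 + 0.1942·87 + 0.2340·67 + 0.2074·91 + 0.2365·60 + 0.1264·64 = 179.2792
  x_1 = 0.0686·92 + 1.0507·87 + 0.0594·67 + 0.0340·91 + 0.1028·60 + 0.0890·64 = 116.6668
  x_2 = 0.2210·92 + 0.1082·87 + 1.2187·67 + 0.2145·91 + 0.1688·60 + 0.1804·64 = 152.6015
  x_3 = 0.1890·92 + 0.2072·87 + 0.1751·67 + 1.1604·91 + 0.1711·60 + 0.1550·64 = 172.9322
  x_4 = 0.0837·92 + 0.1578·87 + 0.1899·67 + 0.0710·91 + 1.2150·60 + 0.1562·64 = 123.5088
  x_5 = 0.1663·92 + 0.1367·87 + 0.1890·67 + 0.0819·91 + 0.2224·60 + 1.1280·64 = 132.8399
Output multipliers (column sums of L):
  Chemicals: 1.8758
  Finance: 1.8549
  Textiles: 2.0661
  Agriculture: 1.7693
  Transport: 2.1167
  Electronics: 1.8351

Transport (2.1167)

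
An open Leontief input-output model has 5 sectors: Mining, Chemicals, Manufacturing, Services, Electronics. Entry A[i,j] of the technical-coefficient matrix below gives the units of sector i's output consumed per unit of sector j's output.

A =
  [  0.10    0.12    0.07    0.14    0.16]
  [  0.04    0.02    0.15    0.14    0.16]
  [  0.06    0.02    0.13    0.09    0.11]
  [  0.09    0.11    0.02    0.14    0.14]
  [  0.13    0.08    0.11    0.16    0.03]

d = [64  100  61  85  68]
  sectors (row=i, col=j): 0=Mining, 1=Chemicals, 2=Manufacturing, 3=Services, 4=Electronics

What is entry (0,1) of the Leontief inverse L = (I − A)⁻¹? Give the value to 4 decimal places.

L[0,1] = 0.2097

Form M = I − A:
  [  0.90   -0.12   -0.07   -0.14   -0.16]
  [ -0.04    0.98   -0.15   -0.14   -0.16]
  [ -0.06   -0.02    0.87   -0.09   -0.11]
  [ -0.09   -0.11   -0.02    0.86   -0.14]
  [ -0.13   -0.08   -0.11   -0.16    0.97]
Leontief inverse L = M⁻¹:
  [  1.2057    0.2097    0.1778    0.3044    0.2976]
  [  0.1309    1.0941    0.2395    0.2745    0.2688]
  [  0.1324    0.0793    1.2036    0.1976    0.1999]
  [  0.1814    0.1895    0.1095    1.2828    0.2587]
  [  0.2173    0.1586    0.1981    0.2974    1.1583]
Total output x = L · d:
  x_0 = 1.2057·64 + 0.2097·100 + 0.1778·61 + 0.3044·85 + 0.2976·68 = 155.0899
  x_1 = 0.1309·64 + 1.0941·100 + 0.2395·61 + 0.2745·85 + 0.2688·68 = 174.0012
  x_2 = 0.1324·64 + 0.0793·100 + 1.2036·61 + 0.1976·85 + 0.1999·68 = 120.2102
  x_3 = 0.1814·64 + 0.1895·100 + 0.1095·61 + 1.2828·85 + 0.2587·68 = 163.8705
  x_4 = 0.2173·64 + 0.1586·100 + 0.1981·61 + 0.2974·85 + 1.1583·68 = 145.9012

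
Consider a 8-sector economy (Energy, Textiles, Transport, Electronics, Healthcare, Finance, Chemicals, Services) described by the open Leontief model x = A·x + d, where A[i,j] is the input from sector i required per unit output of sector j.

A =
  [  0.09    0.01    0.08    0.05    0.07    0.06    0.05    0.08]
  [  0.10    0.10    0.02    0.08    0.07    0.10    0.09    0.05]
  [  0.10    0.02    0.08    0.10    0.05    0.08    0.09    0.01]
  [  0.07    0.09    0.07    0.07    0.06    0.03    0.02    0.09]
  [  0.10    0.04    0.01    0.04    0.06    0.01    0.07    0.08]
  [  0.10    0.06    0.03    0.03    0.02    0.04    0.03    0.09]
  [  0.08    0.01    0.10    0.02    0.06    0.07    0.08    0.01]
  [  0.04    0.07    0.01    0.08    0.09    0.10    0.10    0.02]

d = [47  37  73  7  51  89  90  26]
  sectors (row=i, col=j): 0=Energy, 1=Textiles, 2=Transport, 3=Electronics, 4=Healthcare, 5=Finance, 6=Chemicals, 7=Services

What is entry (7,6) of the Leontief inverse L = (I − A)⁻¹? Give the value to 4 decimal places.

L[7,6] = 0.1601

Form M = I − A:
  [  0.91   -0.01   -0.08   -0.05   -0.07   -0.06   -0.05   -0.08]
  [ -0.10    0.90   -0.02   -0.08   -0.07   -0.10   -0.09   -0.05]
  [ -0.10   -0.02    0.92   -0.10   -0.05   -0.08   -0.09   -0.01]
  [ -0.07   -0.09   -0.07    0.93   -0.06   -0.03   -0.02   -0.09]
  [ -0.10   -0.04   -0.01   -0.04    0.94   -0.01   -0.07   -0.08]
  [ -0.10   -0.06   -0.03   -0.03   -0.02    0.96   -0.03   -0.09]
  [ -0.08   -0.01   -0.10   -0.02   -0.06   -0.07    0.92   -0.01]
  [ -0.04   -0.07   -0.01   -0.08   -0.09   -0.10   -0.10    0.98]
Leontief inverse L = M⁻¹:
  [  1.1688    0.0510    0.1293    0.1039    0.1264    0.1154    0.1110    0.1309]
  [  0.2009    1.1581    0.0798    0.1442    0.1401    0.1701    0.1642    0.1183]
  [  0.1875    0.0639    1.1394    0.1563    0.1084    0.1374    0.1514    0.0676]
  [  0.1528    0.1411    0.1176    1.1307    0.1215    0.0919    0.0861    0.1439]
  [  0.1650    0.0755    0.0510    0.0837    1.1106    0.0584    0.1229    0.1228]
  [  0.1647    0.0980    0.0689    0.0761    0.0693    1.0908    0.0822    0.1328]
  [  0.1522    0.0407    0.1477    0.0648    0.1062    0.1173    1.1327    0.0530]
  [  0.1239    0.1181    0.0590    0.1305    0.1461    0.1544    0.1601    1.0769]
Total output x = L · d:
  x_0 = 1.1688·47 + 0.0510·37 + 0.1293·73 + 0.1039·7 + 0.1264·51 + 0.1154·89 + 0.1110·90 + 0.1309·26 = 97.1036
  x_1 = 0.2009·47 + 1.1581·37 + 0.0798·73 + 0.1442·7 + 0.1401·51 + 0.1701·89 + 0.1642·90 + 0.1183·26 = 99.2652
  x_2 = 0.1875·47 + 0.0639·37 + 1.1394·73 + 0.1563·7 + 0.1084·51 + 0.1374·89 + 0.1514·90 + 0.0676·26 = 128.5868
  x_3 = 0.1528·47 + 0.1411·37 + 0.1176·73 + 1.1307·7 + 0.1215·51 + 0.0919·89 + 0.0861·90 + 0.1439·26 = 54.7683
  x_4 = 0.1650·47 + 0.0755·37 + 0.0510·73 + 0.0837·7 + 1.1106·51 + 0.0584·89 + 0.1229·90 + 0.1228·26 = 90.9555
  x_5 = 0.1647·47 + 0.0980·37 + 0.0689·73 + 0.0761·7 + 0.0693·51 + 1.0908·89 + 0.0822·90 + 0.1328·26 = 128.4059
  x_6 = 0.1522·47 + 0.0407·37 + 0.1477·73 + 0.0648·7 + 0.1062·51 + 0.1173·89 + 1.1327·90 + 0.0530·26 = 139.0770
  x_7 = 0.1239·47 + 0.1181·37 + 0.0590·73 + 0.1305·7 + 0.1461·51 + 0.1544·89 + 0.1601·90 + 1.0769·26 = 79.0146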